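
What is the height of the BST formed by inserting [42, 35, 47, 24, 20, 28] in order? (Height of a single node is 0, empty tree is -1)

Insertion order: [42, 35, 47, 24, 20, 28]
Tree (level-order array): [42, 35, 47, 24, None, None, None, 20, 28]
Compute height bottom-up (empty subtree = -1):
  height(20) = 1 + max(-1, -1) = 0
  height(28) = 1 + max(-1, -1) = 0
  height(24) = 1 + max(0, 0) = 1
  height(35) = 1 + max(1, -1) = 2
  height(47) = 1 + max(-1, -1) = 0
  height(42) = 1 + max(2, 0) = 3
Height = 3


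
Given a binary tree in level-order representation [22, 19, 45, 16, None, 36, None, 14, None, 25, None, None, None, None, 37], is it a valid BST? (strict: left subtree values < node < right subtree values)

Level-order array: [22, 19, 45, 16, None, 36, None, 14, None, 25, None, None, None, None, 37]
Validate using subtree bounds (lo, hi): at each node, require lo < value < hi,
then recurse left with hi=value and right with lo=value.
Preorder trace (stopping at first violation):
  at node 22 with bounds (-inf, +inf): OK
  at node 19 with bounds (-inf, 22): OK
  at node 16 with bounds (-inf, 19): OK
  at node 14 with bounds (-inf, 16): OK
  at node 45 with bounds (22, +inf): OK
  at node 36 with bounds (22, 45): OK
  at node 25 with bounds (22, 36): OK
  at node 37 with bounds (25, 36): VIOLATION
Node 37 violates its bound: not (25 < 37 < 36).
Result: Not a valid BST


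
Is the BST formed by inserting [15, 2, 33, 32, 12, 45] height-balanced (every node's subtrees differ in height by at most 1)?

Tree (level-order array): [15, 2, 33, None, 12, 32, 45]
Definition: a tree is height-balanced if, at every node, |h(left) - h(right)| <= 1 (empty subtree has height -1).
Bottom-up per-node check:
  node 12: h_left=-1, h_right=-1, diff=0 [OK], height=0
  node 2: h_left=-1, h_right=0, diff=1 [OK], height=1
  node 32: h_left=-1, h_right=-1, diff=0 [OK], height=0
  node 45: h_left=-1, h_right=-1, diff=0 [OK], height=0
  node 33: h_left=0, h_right=0, diff=0 [OK], height=1
  node 15: h_left=1, h_right=1, diff=0 [OK], height=2
All nodes satisfy the balance condition.
Result: Balanced


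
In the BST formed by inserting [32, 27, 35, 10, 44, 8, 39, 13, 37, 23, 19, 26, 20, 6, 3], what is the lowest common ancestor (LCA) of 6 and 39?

Tree insertion order: [32, 27, 35, 10, 44, 8, 39, 13, 37, 23, 19, 26, 20, 6, 3]
Tree (level-order array): [32, 27, 35, 10, None, None, 44, 8, 13, 39, None, 6, None, None, 23, 37, None, 3, None, 19, 26, None, None, None, None, None, 20]
In a BST, the LCA of p=6, q=39 is the first node v on the
root-to-leaf path with p <= v <= q (go left if both < v, right if both > v).
Walk from root:
  at 32: 6 <= 32 <= 39, this is the LCA
LCA = 32


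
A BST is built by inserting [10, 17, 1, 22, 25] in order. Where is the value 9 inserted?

Starting tree (level order): [10, 1, 17, None, None, None, 22, None, 25]
Insertion path: 10 -> 1
Result: insert 9 as right child of 1
Final tree (level order): [10, 1, 17, None, 9, None, 22, None, None, None, 25]


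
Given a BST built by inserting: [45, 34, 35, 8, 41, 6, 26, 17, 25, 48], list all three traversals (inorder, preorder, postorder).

Tree insertion order: [45, 34, 35, 8, 41, 6, 26, 17, 25, 48]
Tree (level-order array): [45, 34, 48, 8, 35, None, None, 6, 26, None, 41, None, None, 17, None, None, None, None, 25]
Inorder (L, root, R): [6, 8, 17, 25, 26, 34, 35, 41, 45, 48]
Preorder (root, L, R): [45, 34, 8, 6, 26, 17, 25, 35, 41, 48]
Postorder (L, R, root): [6, 25, 17, 26, 8, 41, 35, 34, 48, 45]


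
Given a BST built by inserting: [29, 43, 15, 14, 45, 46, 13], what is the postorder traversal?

Tree insertion order: [29, 43, 15, 14, 45, 46, 13]
Tree (level-order array): [29, 15, 43, 14, None, None, 45, 13, None, None, 46]
Postorder traversal: [13, 14, 15, 46, 45, 43, 29]


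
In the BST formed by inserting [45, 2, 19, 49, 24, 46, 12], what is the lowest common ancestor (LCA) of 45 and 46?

Tree insertion order: [45, 2, 19, 49, 24, 46, 12]
Tree (level-order array): [45, 2, 49, None, 19, 46, None, 12, 24]
In a BST, the LCA of p=45, q=46 is the first node v on the
root-to-leaf path with p <= v <= q (go left if both < v, right if both > v).
Walk from root:
  at 45: 45 <= 45 <= 46, this is the LCA
LCA = 45


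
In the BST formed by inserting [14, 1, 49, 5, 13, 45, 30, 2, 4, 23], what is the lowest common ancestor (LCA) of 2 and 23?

Tree insertion order: [14, 1, 49, 5, 13, 45, 30, 2, 4, 23]
Tree (level-order array): [14, 1, 49, None, 5, 45, None, 2, 13, 30, None, None, 4, None, None, 23]
In a BST, the LCA of p=2, q=23 is the first node v on the
root-to-leaf path with p <= v <= q (go left if both < v, right if both > v).
Walk from root:
  at 14: 2 <= 14 <= 23, this is the LCA
LCA = 14


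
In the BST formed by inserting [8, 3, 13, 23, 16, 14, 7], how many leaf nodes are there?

Tree built from: [8, 3, 13, 23, 16, 14, 7]
Tree (level-order array): [8, 3, 13, None, 7, None, 23, None, None, 16, None, 14]
Rule: A leaf has 0 children.
Per-node child counts:
  node 8: 2 child(ren)
  node 3: 1 child(ren)
  node 7: 0 child(ren)
  node 13: 1 child(ren)
  node 23: 1 child(ren)
  node 16: 1 child(ren)
  node 14: 0 child(ren)
Matching nodes: [7, 14]
Count of leaf nodes: 2


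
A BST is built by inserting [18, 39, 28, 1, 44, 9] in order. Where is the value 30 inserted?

Starting tree (level order): [18, 1, 39, None, 9, 28, 44]
Insertion path: 18 -> 39 -> 28
Result: insert 30 as right child of 28
Final tree (level order): [18, 1, 39, None, 9, 28, 44, None, None, None, 30]


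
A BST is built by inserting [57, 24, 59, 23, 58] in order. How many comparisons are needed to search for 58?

Search path for 58: 57 -> 59 -> 58
Found: True
Comparisons: 3


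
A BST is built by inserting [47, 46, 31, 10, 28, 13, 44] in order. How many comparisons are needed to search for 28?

Search path for 28: 47 -> 46 -> 31 -> 10 -> 28
Found: True
Comparisons: 5


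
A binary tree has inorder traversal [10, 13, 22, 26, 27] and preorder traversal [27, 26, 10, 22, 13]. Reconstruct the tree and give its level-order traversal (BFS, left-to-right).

Inorder:  [10, 13, 22, 26, 27]
Preorder: [27, 26, 10, 22, 13]
Algorithm: preorder visits root first, so consume preorder in order;
for each root, split the current inorder slice at that value into
left-subtree inorder and right-subtree inorder, then recurse.
Recursive splits:
  root=27; inorder splits into left=[10, 13, 22, 26], right=[]
  root=26; inorder splits into left=[10, 13, 22], right=[]
  root=10; inorder splits into left=[], right=[13, 22]
  root=22; inorder splits into left=[13], right=[]
  root=13; inorder splits into left=[], right=[]
Reconstructed level-order: [27, 26, 10, 22, 13]


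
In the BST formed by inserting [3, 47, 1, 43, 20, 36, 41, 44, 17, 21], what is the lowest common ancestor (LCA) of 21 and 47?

Tree insertion order: [3, 47, 1, 43, 20, 36, 41, 44, 17, 21]
Tree (level-order array): [3, 1, 47, None, None, 43, None, 20, 44, 17, 36, None, None, None, None, 21, 41]
In a BST, the LCA of p=21, q=47 is the first node v on the
root-to-leaf path with p <= v <= q (go left if both < v, right if both > v).
Walk from root:
  at 3: both 21 and 47 > 3, go right
  at 47: 21 <= 47 <= 47, this is the LCA
LCA = 47


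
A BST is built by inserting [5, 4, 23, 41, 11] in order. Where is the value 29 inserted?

Starting tree (level order): [5, 4, 23, None, None, 11, 41]
Insertion path: 5 -> 23 -> 41
Result: insert 29 as left child of 41
Final tree (level order): [5, 4, 23, None, None, 11, 41, None, None, 29]


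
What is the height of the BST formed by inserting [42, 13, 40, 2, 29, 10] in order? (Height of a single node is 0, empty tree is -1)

Insertion order: [42, 13, 40, 2, 29, 10]
Tree (level-order array): [42, 13, None, 2, 40, None, 10, 29]
Compute height bottom-up (empty subtree = -1):
  height(10) = 1 + max(-1, -1) = 0
  height(2) = 1 + max(-1, 0) = 1
  height(29) = 1 + max(-1, -1) = 0
  height(40) = 1 + max(0, -1) = 1
  height(13) = 1 + max(1, 1) = 2
  height(42) = 1 + max(2, -1) = 3
Height = 3


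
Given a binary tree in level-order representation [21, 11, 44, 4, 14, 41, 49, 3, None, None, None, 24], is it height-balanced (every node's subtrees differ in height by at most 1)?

Tree (level-order array): [21, 11, 44, 4, 14, 41, 49, 3, None, None, None, 24]
Definition: a tree is height-balanced if, at every node, |h(left) - h(right)| <= 1 (empty subtree has height -1).
Bottom-up per-node check:
  node 3: h_left=-1, h_right=-1, diff=0 [OK], height=0
  node 4: h_left=0, h_right=-1, diff=1 [OK], height=1
  node 14: h_left=-1, h_right=-1, diff=0 [OK], height=0
  node 11: h_left=1, h_right=0, diff=1 [OK], height=2
  node 24: h_left=-1, h_right=-1, diff=0 [OK], height=0
  node 41: h_left=0, h_right=-1, diff=1 [OK], height=1
  node 49: h_left=-1, h_right=-1, diff=0 [OK], height=0
  node 44: h_left=1, h_right=0, diff=1 [OK], height=2
  node 21: h_left=2, h_right=2, diff=0 [OK], height=3
All nodes satisfy the balance condition.
Result: Balanced


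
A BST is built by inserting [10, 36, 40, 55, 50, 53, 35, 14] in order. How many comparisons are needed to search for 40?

Search path for 40: 10 -> 36 -> 40
Found: True
Comparisons: 3


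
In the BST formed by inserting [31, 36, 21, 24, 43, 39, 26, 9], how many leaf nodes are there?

Tree built from: [31, 36, 21, 24, 43, 39, 26, 9]
Tree (level-order array): [31, 21, 36, 9, 24, None, 43, None, None, None, 26, 39]
Rule: A leaf has 0 children.
Per-node child counts:
  node 31: 2 child(ren)
  node 21: 2 child(ren)
  node 9: 0 child(ren)
  node 24: 1 child(ren)
  node 26: 0 child(ren)
  node 36: 1 child(ren)
  node 43: 1 child(ren)
  node 39: 0 child(ren)
Matching nodes: [9, 26, 39]
Count of leaf nodes: 3


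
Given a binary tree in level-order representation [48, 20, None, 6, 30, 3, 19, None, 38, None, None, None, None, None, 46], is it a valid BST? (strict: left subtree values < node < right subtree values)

Level-order array: [48, 20, None, 6, 30, 3, 19, None, 38, None, None, None, None, None, 46]
Validate using subtree bounds (lo, hi): at each node, require lo < value < hi,
then recurse left with hi=value and right with lo=value.
Preorder trace (stopping at first violation):
  at node 48 with bounds (-inf, +inf): OK
  at node 20 with bounds (-inf, 48): OK
  at node 6 with bounds (-inf, 20): OK
  at node 3 with bounds (-inf, 6): OK
  at node 19 with bounds (6, 20): OK
  at node 30 with bounds (20, 48): OK
  at node 38 with bounds (30, 48): OK
  at node 46 with bounds (38, 48): OK
No violation found at any node.
Result: Valid BST


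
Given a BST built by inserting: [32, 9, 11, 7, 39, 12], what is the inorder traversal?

Tree insertion order: [32, 9, 11, 7, 39, 12]
Tree (level-order array): [32, 9, 39, 7, 11, None, None, None, None, None, 12]
Inorder traversal: [7, 9, 11, 12, 32, 39]


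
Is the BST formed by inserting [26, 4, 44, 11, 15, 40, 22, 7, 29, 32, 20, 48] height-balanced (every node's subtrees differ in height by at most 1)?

Tree (level-order array): [26, 4, 44, None, 11, 40, 48, 7, 15, 29, None, None, None, None, None, None, 22, None, 32, 20]
Definition: a tree is height-balanced if, at every node, |h(left) - h(right)| <= 1 (empty subtree has height -1).
Bottom-up per-node check:
  node 7: h_left=-1, h_right=-1, diff=0 [OK], height=0
  node 20: h_left=-1, h_right=-1, diff=0 [OK], height=0
  node 22: h_left=0, h_right=-1, diff=1 [OK], height=1
  node 15: h_left=-1, h_right=1, diff=2 [FAIL (|-1-1|=2 > 1)], height=2
  node 11: h_left=0, h_right=2, diff=2 [FAIL (|0-2|=2 > 1)], height=3
  node 4: h_left=-1, h_right=3, diff=4 [FAIL (|-1-3|=4 > 1)], height=4
  node 32: h_left=-1, h_right=-1, diff=0 [OK], height=0
  node 29: h_left=-1, h_right=0, diff=1 [OK], height=1
  node 40: h_left=1, h_right=-1, diff=2 [FAIL (|1--1|=2 > 1)], height=2
  node 48: h_left=-1, h_right=-1, diff=0 [OK], height=0
  node 44: h_left=2, h_right=0, diff=2 [FAIL (|2-0|=2 > 1)], height=3
  node 26: h_left=4, h_right=3, diff=1 [OK], height=5
Node 15 violates the condition: |-1 - 1| = 2 > 1.
Result: Not balanced


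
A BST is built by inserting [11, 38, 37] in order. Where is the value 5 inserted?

Starting tree (level order): [11, None, 38, 37]
Insertion path: 11
Result: insert 5 as left child of 11
Final tree (level order): [11, 5, 38, None, None, 37]


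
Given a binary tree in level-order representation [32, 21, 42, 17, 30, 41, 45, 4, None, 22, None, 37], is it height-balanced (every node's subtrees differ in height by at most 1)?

Tree (level-order array): [32, 21, 42, 17, 30, 41, 45, 4, None, 22, None, 37]
Definition: a tree is height-balanced if, at every node, |h(left) - h(right)| <= 1 (empty subtree has height -1).
Bottom-up per-node check:
  node 4: h_left=-1, h_right=-1, diff=0 [OK], height=0
  node 17: h_left=0, h_right=-1, diff=1 [OK], height=1
  node 22: h_left=-1, h_right=-1, diff=0 [OK], height=0
  node 30: h_left=0, h_right=-1, diff=1 [OK], height=1
  node 21: h_left=1, h_right=1, diff=0 [OK], height=2
  node 37: h_left=-1, h_right=-1, diff=0 [OK], height=0
  node 41: h_left=0, h_right=-1, diff=1 [OK], height=1
  node 45: h_left=-1, h_right=-1, diff=0 [OK], height=0
  node 42: h_left=1, h_right=0, diff=1 [OK], height=2
  node 32: h_left=2, h_right=2, diff=0 [OK], height=3
All nodes satisfy the balance condition.
Result: Balanced


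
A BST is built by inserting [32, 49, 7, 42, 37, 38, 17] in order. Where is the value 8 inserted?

Starting tree (level order): [32, 7, 49, None, 17, 42, None, None, None, 37, None, None, 38]
Insertion path: 32 -> 7 -> 17
Result: insert 8 as left child of 17
Final tree (level order): [32, 7, 49, None, 17, 42, None, 8, None, 37, None, None, None, None, 38]


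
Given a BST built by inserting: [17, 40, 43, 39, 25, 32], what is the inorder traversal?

Tree insertion order: [17, 40, 43, 39, 25, 32]
Tree (level-order array): [17, None, 40, 39, 43, 25, None, None, None, None, 32]
Inorder traversal: [17, 25, 32, 39, 40, 43]


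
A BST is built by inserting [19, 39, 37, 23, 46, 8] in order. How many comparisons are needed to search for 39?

Search path for 39: 19 -> 39
Found: True
Comparisons: 2


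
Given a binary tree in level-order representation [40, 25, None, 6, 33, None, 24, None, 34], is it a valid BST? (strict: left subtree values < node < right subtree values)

Level-order array: [40, 25, None, 6, 33, None, 24, None, 34]
Validate using subtree bounds (lo, hi): at each node, require lo < value < hi,
then recurse left with hi=value and right with lo=value.
Preorder trace (stopping at first violation):
  at node 40 with bounds (-inf, +inf): OK
  at node 25 with bounds (-inf, 40): OK
  at node 6 with bounds (-inf, 25): OK
  at node 24 with bounds (6, 25): OK
  at node 33 with bounds (25, 40): OK
  at node 34 with bounds (33, 40): OK
No violation found at any node.
Result: Valid BST


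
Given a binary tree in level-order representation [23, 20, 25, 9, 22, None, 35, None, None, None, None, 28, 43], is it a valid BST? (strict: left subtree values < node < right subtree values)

Level-order array: [23, 20, 25, 9, 22, None, 35, None, None, None, None, 28, 43]
Validate using subtree bounds (lo, hi): at each node, require lo < value < hi,
then recurse left with hi=value and right with lo=value.
Preorder trace (stopping at first violation):
  at node 23 with bounds (-inf, +inf): OK
  at node 20 with bounds (-inf, 23): OK
  at node 9 with bounds (-inf, 20): OK
  at node 22 with bounds (20, 23): OK
  at node 25 with bounds (23, +inf): OK
  at node 35 with bounds (25, +inf): OK
  at node 28 with bounds (25, 35): OK
  at node 43 with bounds (35, +inf): OK
No violation found at any node.
Result: Valid BST


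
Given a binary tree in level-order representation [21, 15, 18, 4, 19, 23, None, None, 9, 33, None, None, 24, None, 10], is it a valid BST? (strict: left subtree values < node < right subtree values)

Level-order array: [21, 15, 18, 4, 19, 23, None, None, 9, 33, None, None, 24, None, 10]
Validate using subtree bounds (lo, hi): at each node, require lo < value < hi,
then recurse left with hi=value and right with lo=value.
Preorder trace (stopping at first violation):
  at node 21 with bounds (-inf, +inf): OK
  at node 15 with bounds (-inf, 21): OK
  at node 4 with bounds (-inf, 15): OK
  at node 9 with bounds (4, 15): OK
  at node 10 with bounds (9, 15): OK
  at node 19 with bounds (15, 21): OK
  at node 33 with bounds (15, 19): VIOLATION
Node 33 violates its bound: not (15 < 33 < 19).
Result: Not a valid BST


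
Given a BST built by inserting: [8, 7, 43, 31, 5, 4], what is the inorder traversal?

Tree insertion order: [8, 7, 43, 31, 5, 4]
Tree (level-order array): [8, 7, 43, 5, None, 31, None, 4]
Inorder traversal: [4, 5, 7, 8, 31, 43]


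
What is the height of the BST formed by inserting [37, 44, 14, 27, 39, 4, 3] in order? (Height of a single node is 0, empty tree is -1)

Insertion order: [37, 44, 14, 27, 39, 4, 3]
Tree (level-order array): [37, 14, 44, 4, 27, 39, None, 3]
Compute height bottom-up (empty subtree = -1):
  height(3) = 1 + max(-1, -1) = 0
  height(4) = 1 + max(0, -1) = 1
  height(27) = 1 + max(-1, -1) = 0
  height(14) = 1 + max(1, 0) = 2
  height(39) = 1 + max(-1, -1) = 0
  height(44) = 1 + max(0, -1) = 1
  height(37) = 1 + max(2, 1) = 3
Height = 3


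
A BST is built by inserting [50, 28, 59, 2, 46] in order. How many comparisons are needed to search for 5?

Search path for 5: 50 -> 28 -> 2
Found: False
Comparisons: 3


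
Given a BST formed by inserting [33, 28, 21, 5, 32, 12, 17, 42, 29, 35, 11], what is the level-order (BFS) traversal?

Tree insertion order: [33, 28, 21, 5, 32, 12, 17, 42, 29, 35, 11]
Tree (level-order array): [33, 28, 42, 21, 32, 35, None, 5, None, 29, None, None, None, None, 12, None, None, 11, 17]
BFS from the root, enqueuing left then right child of each popped node:
  queue [33] -> pop 33, enqueue [28, 42], visited so far: [33]
  queue [28, 42] -> pop 28, enqueue [21, 32], visited so far: [33, 28]
  queue [42, 21, 32] -> pop 42, enqueue [35], visited so far: [33, 28, 42]
  queue [21, 32, 35] -> pop 21, enqueue [5], visited so far: [33, 28, 42, 21]
  queue [32, 35, 5] -> pop 32, enqueue [29], visited so far: [33, 28, 42, 21, 32]
  queue [35, 5, 29] -> pop 35, enqueue [none], visited so far: [33, 28, 42, 21, 32, 35]
  queue [5, 29] -> pop 5, enqueue [12], visited so far: [33, 28, 42, 21, 32, 35, 5]
  queue [29, 12] -> pop 29, enqueue [none], visited so far: [33, 28, 42, 21, 32, 35, 5, 29]
  queue [12] -> pop 12, enqueue [11, 17], visited so far: [33, 28, 42, 21, 32, 35, 5, 29, 12]
  queue [11, 17] -> pop 11, enqueue [none], visited so far: [33, 28, 42, 21, 32, 35, 5, 29, 12, 11]
  queue [17] -> pop 17, enqueue [none], visited so far: [33, 28, 42, 21, 32, 35, 5, 29, 12, 11, 17]
Result: [33, 28, 42, 21, 32, 35, 5, 29, 12, 11, 17]


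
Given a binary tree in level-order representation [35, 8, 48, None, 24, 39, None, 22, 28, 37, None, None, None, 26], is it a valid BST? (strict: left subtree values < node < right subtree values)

Level-order array: [35, 8, 48, None, 24, 39, None, 22, 28, 37, None, None, None, 26]
Validate using subtree bounds (lo, hi): at each node, require lo < value < hi,
then recurse left with hi=value and right with lo=value.
Preorder trace (stopping at first violation):
  at node 35 with bounds (-inf, +inf): OK
  at node 8 with bounds (-inf, 35): OK
  at node 24 with bounds (8, 35): OK
  at node 22 with bounds (8, 24): OK
  at node 28 with bounds (24, 35): OK
  at node 26 with bounds (24, 28): OK
  at node 48 with bounds (35, +inf): OK
  at node 39 with bounds (35, 48): OK
  at node 37 with bounds (35, 39): OK
No violation found at any node.
Result: Valid BST


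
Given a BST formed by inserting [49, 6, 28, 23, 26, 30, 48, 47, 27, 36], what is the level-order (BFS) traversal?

Tree insertion order: [49, 6, 28, 23, 26, 30, 48, 47, 27, 36]
Tree (level-order array): [49, 6, None, None, 28, 23, 30, None, 26, None, 48, None, 27, 47, None, None, None, 36]
BFS from the root, enqueuing left then right child of each popped node:
  queue [49] -> pop 49, enqueue [6], visited so far: [49]
  queue [6] -> pop 6, enqueue [28], visited so far: [49, 6]
  queue [28] -> pop 28, enqueue [23, 30], visited so far: [49, 6, 28]
  queue [23, 30] -> pop 23, enqueue [26], visited so far: [49, 6, 28, 23]
  queue [30, 26] -> pop 30, enqueue [48], visited so far: [49, 6, 28, 23, 30]
  queue [26, 48] -> pop 26, enqueue [27], visited so far: [49, 6, 28, 23, 30, 26]
  queue [48, 27] -> pop 48, enqueue [47], visited so far: [49, 6, 28, 23, 30, 26, 48]
  queue [27, 47] -> pop 27, enqueue [none], visited so far: [49, 6, 28, 23, 30, 26, 48, 27]
  queue [47] -> pop 47, enqueue [36], visited so far: [49, 6, 28, 23, 30, 26, 48, 27, 47]
  queue [36] -> pop 36, enqueue [none], visited so far: [49, 6, 28, 23, 30, 26, 48, 27, 47, 36]
Result: [49, 6, 28, 23, 30, 26, 48, 27, 47, 36]


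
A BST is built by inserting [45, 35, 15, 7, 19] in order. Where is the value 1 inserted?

Starting tree (level order): [45, 35, None, 15, None, 7, 19]
Insertion path: 45 -> 35 -> 15 -> 7
Result: insert 1 as left child of 7
Final tree (level order): [45, 35, None, 15, None, 7, 19, 1]


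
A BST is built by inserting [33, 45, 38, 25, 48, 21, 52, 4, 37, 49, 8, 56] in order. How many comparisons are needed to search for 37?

Search path for 37: 33 -> 45 -> 38 -> 37
Found: True
Comparisons: 4


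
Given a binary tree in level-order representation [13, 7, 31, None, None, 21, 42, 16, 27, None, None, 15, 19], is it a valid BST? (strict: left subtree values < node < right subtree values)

Level-order array: [13, 7, 31, None, None, 21, 42, 16, 27, None, None, 15, 19]
Validate using subtree bounds (lo, hi): at each node, require lo < value < hi,
then recurse left with hi=value and right with lo=value.
Preorder trace (stopping at first violation):
  at node 13 with bounds (-inf, +inf): OK
  at node 7 with bounds (-inf, 13): OK
  at node 31 with bounds (13, +inf): OK
  at node 21 with bounds (13, 31): OK
  at node 16 with bounds (13, 21): OK
  at node 15 with bounds (13, 16): OK
  at node 19 with bounds (16, 21): OK
  at node 27 with bounds (21, 31): OK
  at node 42 with bounds (31, +inf): OK
No violation found at any node.
Result: Valid BST


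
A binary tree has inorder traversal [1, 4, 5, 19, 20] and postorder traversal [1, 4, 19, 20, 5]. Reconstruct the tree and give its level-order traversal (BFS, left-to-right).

Inorder:   [1, 4, 5, 19, 20]
Postorder: [1, 4, 19, 20, 5]
Algorithm: postorder visits root last, so walk postorder right-to-left;
each value is the root of the current inorder slice — split it at that
value, recurse on the right subtree first, then the left.
Recursive splits:
  root=5; inorder splits into left=[1, 4], right=[19, 20]
  root=20; inorder splits into left=[19], right=[]
  root=19; inorder splits into left=[], right=[]
  root=4; inorder splits into left=[1], right=[]
  root=1; inorder splits into left=[], right=[]
Reconstructed level-order: [5, 4, 20, 1, 19]


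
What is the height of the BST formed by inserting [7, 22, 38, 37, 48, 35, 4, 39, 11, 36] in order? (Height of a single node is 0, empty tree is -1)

Insertion order: [7, 22, 38, 37, 48, 35, 4, 39, 11, 36]
Tree (level-order array): [7, 4, 22, None, None, 11, 38, None, None, 37, 48, 35, None, 39, None, None, 36]
Compute height bottom-up (empty subtree = -1):
  height(4) = 1 + max(-1, -1) = 0
  height(11) = 1 + max(-1, -1) = 0
  height(36) = 1 + max(-1, -1) = 0
  height(35) = 1 + max(-1, 0) = 1
  height(37) = 1 + max(1, -1) = 2
  height(39) = 1 + max(-1, -1) = 0
  height(48) = 1 + max(0, -1) = 1
  height(38) = 1 + max(2, 1) = 3
  height(22) = 1 + max(0, 3) = 4
  height(7) = 1 + max(0, 4) = 5
Height = 5


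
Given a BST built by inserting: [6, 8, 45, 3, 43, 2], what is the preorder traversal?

Tree insertion order: [6, 8, 45, 3, 43, 2]
Tree (level-order array): [6, 3, 8, 2, None, None, 45, None, None, 43]
Preorder traversal: [6, 3, 2, 8, 45, 43]


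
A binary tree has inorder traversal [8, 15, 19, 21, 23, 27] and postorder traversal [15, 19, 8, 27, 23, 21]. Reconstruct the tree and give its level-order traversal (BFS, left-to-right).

Inorder:   [8, 15, 19, 21, 23, 27]
Postorder: [15, 19, 8, 27, 23, 21]
Algorithm: postorder visits root last, so walk postorder right-to-left;
each value is the root of the current inorder slice — split it at that
value, recurse on the right subtree first, then the left.
Recursive splits:
  root=21; inorder splits into left=[8, 15, 19], right=[23, 27]
  root=23; inorder splits into left=[], right=[27]
  root=27; inorder splits into left=[], right=[]
  root=8; inorder splits into left=[], right=[15, 19]
  root=19; inorder splits into left=[15], right=[]
  root=15; inorder splits into left=[], right=[]
Reconstructed level-order: [21, 8, 23, 19, 27, 15]


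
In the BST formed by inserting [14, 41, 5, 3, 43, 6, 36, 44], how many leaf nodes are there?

Tree built from: [14, 41, 5, 3, 43, 6, 36, 44]
Tree (level-order array): [14, 5, 41, 3, 6, 36, 43, None, None, None, None, None, None, None, 44]
Rule: A leaf has 0 children.
Per-node child counts:
  node 14: 2 child(ren)
  node 5: 2 child(ren)
  node 3: 0 child(ren)
  node 6: 0 child(ren)
  node 41: 2 child(ren)
  node 36: 0 child(ren)
  node 43: 1 child(ren)
  node 44: 0 child(ren)
Matching nodes: [3, 6, 36, 44]
Count of leaf nodes: 4


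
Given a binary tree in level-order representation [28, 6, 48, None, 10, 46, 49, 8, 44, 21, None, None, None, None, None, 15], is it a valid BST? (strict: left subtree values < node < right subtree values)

Level-order array: [28, 6, 48, None, 10, 46, 49, 8, 44, 21, None, None, None, None, None, 15]
Validate using subtree bounds (lo, hi): at each node, require lo < value < hi,
then recurse left with hi=value and right with lo=value.
Preorder trace (stopping at first violation):
  at node 28 with bounds (-inf, +inf): OK
  at node 6 with bounds (-inf, 28): OK
  at node 10 with bounds (6, 28): OK
  at node 8 with bounds (6, 10): OK
  at node 44 with bounds (10, 28): VIOLATION
Node 44 violates its bound: not (10 < 44 < 28).
Result: Not a valid BST


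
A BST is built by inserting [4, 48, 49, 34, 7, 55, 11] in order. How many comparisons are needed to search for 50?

Search path for 50: 4 -> 48 -> 49 -> 55
Found: False
Comparisons: 4


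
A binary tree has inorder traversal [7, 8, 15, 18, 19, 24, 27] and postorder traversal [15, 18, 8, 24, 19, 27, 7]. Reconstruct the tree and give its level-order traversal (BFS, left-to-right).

Inorder:   [7, 8, 15, 18, 19, 24, 27]
Postorder: [15, 18, 8, 24, 19, 27, 7]
Algorithm: postorder visits root last, so walk postorder right-to-left;
each value is the root of the current inorder slice — split it at that
value, recurse on the right subtree first, then the left.
Recursive splits:
  root=7; inorder splits into left=[], right=[8, 15, 18, 19, 24, 27]
  root=27; inorder splits into left=[8, 15, 18, 19, 24], right=[]
  root=19; inorder splits into left=[8, 15, 18], right=[24]
  root=24; inorder splits into left=[], right=[]
  root=8; inorder splits into left=[], right=[15, 18]
  root=18; inorder splits into left=[15], right=[]
  root=15; inorder splits into left=[], right=[]
Reconstructed level-order: [7, 27, 19, 8, 24, 18, 15]


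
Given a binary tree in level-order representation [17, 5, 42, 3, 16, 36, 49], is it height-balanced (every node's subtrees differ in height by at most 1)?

Tree (level-order array): [17, 5, 42, 3, 16, 36, 49]
Definition: a tree is height-balanced if, at every node, |h(left) - h(right)| <= 1 (empty subtree has height -1).
Bottom-up per-node check:
  node 3: h_left=-1, h_right=-1, diff=0 [OK], height=0
  node 16: h_left=-1, h_right=-1, diff=0 [OK], height=0
  node 5: h_left=0, h_right=0, diff=0 [OK], height=1
  node 36: h_left=-1, h_right=-1, diff=0 [OK], height=0
  node 49: h_left=-1, h_right=-1, diff=0 [OK], height=0
  node 42: h_left=0, h_right=0, diff=0 [OK], height=1
  node 17: h_left=1, h_right=1, diff=0 [OK], height=2
All nodes satisfy the balance condition.
Result: Balanced


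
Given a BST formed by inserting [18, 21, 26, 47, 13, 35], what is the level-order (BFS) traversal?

Tree insertion order: [18, 21, 26, 47, 13, 35]
Tree (level-order array): [18, 13, 21, None, None, None, 26, None, 47, 35]
BFS from the root, enqueuing left then right child of each popped node:
  queue [18] -> pop 18, enqueue [13, 21], visited so far: [18]
  queue [13, 21] -> pop 13, enqueue [none], visited so far: [18, 13]
  queue [21] -> pop 21, enqueue [26], visited so far: [18, 13, 21]
  queue [26] -> pop 26, enqueue [47], visited so far: [18, 13, 21, 26]
  queue [47] -> pop 47, enqueue [35], visited so far: [18, 13, 21, 26, 47]
  queue [35] -> pop 35, enqueue [none], visited so far: [18, 13, 21, 26, 47, 35]
Result: [18, 13, 21, 26, 47, 35]


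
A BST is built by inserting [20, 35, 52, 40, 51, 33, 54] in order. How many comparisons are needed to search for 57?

Search path for 57: 20 -> 35 -> 52 -> 54
Found: False
Comparisons: 4


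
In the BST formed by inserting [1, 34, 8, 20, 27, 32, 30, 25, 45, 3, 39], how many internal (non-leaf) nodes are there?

Tree built from: [1, 34, 8, 20, 27, 32, 30, 25, 45, 3, 39]
Tree (level-order array): [1, None, 34, 8, 45, 3, 20, 39, None, None, None, None, 27, None, None, 25, 32, None, None, 30]
Rule: An internal node has at least one child.
Per-node child counts:
  node 1: 1 child(ren)
  node 34: 2 child(ren)
  node 8: 2 child(ren)
  node 3: 0 child(ren)
  node 20: 1 child(ren)
  node 27: 2 child(ren)
  node 25: 0 child(ren)
  node 32: 1 child(ren)
  node 30: 0 child(ren)
  node 45: 1 child(ren)
  node 39: 0 child(ren)
Matching nodes: [1, 34, 8, 20, 27, 32, 45]
Count of internal (non-leaf) nodes: 7


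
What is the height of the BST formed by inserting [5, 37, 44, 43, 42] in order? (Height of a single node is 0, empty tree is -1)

Insertion order: [5, 37, 44, 43, 42]
Tree (level-order array): [5, None, 37, None, 44, 43, None, 42]
Compute height bottom-up (empty subtree = -1):
  height(42) = 1 + max(-1, -1) = 0
  height(43) = 1 + max(0, -1) = 1
  height(44) = 1 + max(1, -1) = 2
  height(37) = 1 + max(-1, 2) = 3
  height(5) = 1 + max(-1, 3) = 4
Height = 4


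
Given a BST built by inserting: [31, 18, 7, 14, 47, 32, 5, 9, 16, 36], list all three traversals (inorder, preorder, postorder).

Tree insertion order: [31, 18, 7, 14, 47, 32, 5, 9, 16, 36]
Tree (level-order array): [31, 18, 47, 7, None, 32, None, 5, 14, None, 36, None, None, 9, 16]
Inorder (L, root, R): [5, 7, 9, 14, 16, 18, 31, 32, 36, 47]
Preorder (root, L, R): [31, 18, 7, 5, 14, 9, 16, 47, 32, 36]
Postorder (L, R, root): [5, 9, 16, 14, 7, 18, 36, 32, 47, 31]


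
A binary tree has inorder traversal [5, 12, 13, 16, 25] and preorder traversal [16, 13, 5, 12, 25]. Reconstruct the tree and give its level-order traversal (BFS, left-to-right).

Inorder:  [5, 12, 13, 16, 25]
Preorder: [16, 13, 5, 12, 25]
Algorithm: preorder visits root first, so consume preorder in order;
for each root, split the current inorder slice at that value into
left-subtree inorder and right-subtree inorder, then recurse.
Recursive splits:
  root=16; inorder splits into left=[5, 12, 13], right=[25]
  root=13; inorder splits into left=[5, 12], right=[]
  root=5; inorder splits into left=[], right=[12]
  root=12; inorder splits into left=[], right=[]
  root=25; inorder splits into left=[], right=[]
Reconstructed level-order: [16, 13, 25, 5, 12]


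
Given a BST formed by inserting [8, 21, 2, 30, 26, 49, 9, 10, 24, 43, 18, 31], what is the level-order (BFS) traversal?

Tree insertion order: [8, 21, 2, 30, 26, 49, 9, 10, 24, 43, 18, 31]
Tree (level-order array): [8, 2, 21, None, None, 9, 30, None, 10, 26, 49, None, 18, 24, None, 43, None, None, None, None, None, 31]
BFS from the root, enqueuing left then right child of each popped node:
  queue [8] -> pop 8, enqueue [2, 21], visited so far: [8]
  queue [2, 21] -> pop 2, enqueue [none], visited so far: [8, 2]
  queue [21] -> pop 21, enqueue [9, 30], visited so far: [8, 2, 21]
  queue [9, 30] -> pop 9, enqueue [10], visited so far: [8, 2, 21, 9]
  queue [30, 10] -> pop 30, enqueue [26, 49], visited so far: [8, 2, 21, 9, 30]
  queue [10, 26, 49] -> pop 10, enqueue [18], visited so far: [8, 2, 21, 9, 30, 10]
  queue [26, 49, 18] -> pop 26, enqueue [24], visited so far: [8, 2, 21, 9, 30, 10, 26]
  queue [49, 18, 24] -> pop 49, enqueue [43], visited so far: [8, 2, 21, 9, 30, 10, 26, 49]
  queue [18, 24, 43] -> pop 18, enqueue [none], visited so far: [8, 2, 21, 9, 30, 10, 26, 49, 18]
  queue [24, 43] -> pop 24, enqueue [none], visited so far: [8, 2, 21, 9, 30, 10, 26, 49, 18, 24]
  queue [43] -> pop 43, enqueue [31], visited so far: [8, 2, 21, 9, 30, 10, 26, 49, 18, 24, 43]
  queue [31] -> pop 31, enqueue [none], visited so far: [8, 2, 21, 9, 30, 10, 26, 49, 18, 24, 43, 31]
Result: [8, 2, 21, 9, 30, 10, 26, 49, 18, 24, 43, 31]


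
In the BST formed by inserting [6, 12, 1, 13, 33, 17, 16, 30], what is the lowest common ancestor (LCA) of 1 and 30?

Tree insertion order: [6, 12, 1, 13, 33, 17, 16, 30]
Tree (level-order array): [6, 1, 12, None, None, None, 13, None, 33, 17, None, 16, 30]
In a BST, the LCA of p=1, q=30 is the first node v on the
root-to-leaf path with p <= v <= q (go left if both < v, right if both > v).
Walk from root:
  at 6: 1 <= 6 <= 30, this is the LCA
LCA = 6


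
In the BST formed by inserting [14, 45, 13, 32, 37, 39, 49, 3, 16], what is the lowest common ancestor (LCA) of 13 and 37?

Tree insertion order: [14, 45, 13, 32, 37, 39, 49, 3, 16]
Tree (level-order array): [14, 13, 45, 3, None, 32, 49, None, None, 16, 37, None, None, None, None, None, 39]
In a BST, the LCA of p=13, q=37 is the first node v on the
root-to-leaf path with p <= v <= q (go left if both < v, right if both > v).
Walk from root:
  at 14: 13 <= 14 <= 37, this is the LCA
LCA = 14


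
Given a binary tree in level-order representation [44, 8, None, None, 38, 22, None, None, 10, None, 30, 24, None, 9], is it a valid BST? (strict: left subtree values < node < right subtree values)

Level-order array: [44, 8, None, None, 38, 22, None, None, 10, None, 30, 24, None, 9]
Validate using subtree bounds (lo, hi): at each node, require lo < value < hi,
then recurse left with hi=value and right with lo=value.
Preorder trace (stopping at first violation):
  at node 44 with bounds (-inf, +inf): OK
  at node 8 with bounds (-inf, 44): OK
  at node 38 with bounds (8, 44): OK
  at node 22 with bounds (8, 38): OK
  at node 10 with bounds (22, 38): VIOLATION
Node 10 violates its bound: not (22 < 10 < 38).
Result: Not a valid BST


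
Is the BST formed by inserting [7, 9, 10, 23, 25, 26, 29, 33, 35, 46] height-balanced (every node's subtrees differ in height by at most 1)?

Tree (level-order array): [7, None, 9, None, 10, None, 23, None, 25, None, 26, None, 29, None, 33, None, 35, None, 46]
Definition: a tree is height-balanced if, at every node, |h(left) - h(right)| <= 1 (empty subtree has height -1).
Bottom-up per-node check:
  node 46: h_left=-1, h_right=-1, diff=0 [OK], height=0
  node 35: h_left=-1, h_right=0, diff=1 [OK], height=1
  node 33: h_left=-1, h_right=1, diff=2 [FAIL (|-1-1|=2 > 1)], height=2
  node 29: h_left=-1, h_right=2, diff=3 [FAIL (|-1-2|=3 > 1)], height=3
  node 26: h_left=-1, h_right=3, diff=4 [FAIL (|-1-3|=4 > 1)], height=4
  node 25: h_left=-1, h_right=4, diff=5 [FAIL (|-1-4|=5 > 1)], height=5
  node 23: h_left=-1, h_right=5, diff=6 [FAIL (|-1-5|=6 > 1)], height=6
  node 10: h_left=-1, h_right=6, diff=7 [FAIL (|-1-6|=7 > 1)], height=7
  node 9: h_left=-1, h_right=7, diff=8 [FAIL (|-1-7|=8 > 1)], height=8
  node 7: h_left=-1, h_right=8, diff=9 [FAIL (|-1-8|=9 > 1)], height=9
Node 33 violates the condition: |-1 - 1| = 2 > 1.
Result: Not balanced


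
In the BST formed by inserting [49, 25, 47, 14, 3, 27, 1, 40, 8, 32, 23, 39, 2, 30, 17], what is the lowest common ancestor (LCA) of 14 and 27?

Tree insertion order: [49, 25, 47, 14, 3, 27, 1, 40, 8, 32, 23, 39, 2, 30, 17]
Tree (level-order array): [49, 25, None, 14, 47, 3, 23, 27, None, 1, 8, 17, None, None, 40, None, 2, None, None, None, None, 32, None, None, None, 30, 39]
In a BST, the LCA of p=14, q=27 is the first node v on the
root-to-leaf path with p <= v <= q (go left if both < v, right if both > v).
Walk from root:
  at 49: both 14 and 27 < 49, go left
  at 25: 14 <= 25 <= 27, this is the LCA
LCA = 25


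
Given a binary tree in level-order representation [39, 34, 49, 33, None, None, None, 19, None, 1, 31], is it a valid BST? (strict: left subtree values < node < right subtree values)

Level-order array: [39, 34, 49, 33, None, None, None, 19, None, 1, 31]
Validate using subtree bounds (lo, hi): at each node, require lo < value < hi,
then recurse left with hi=value and right with lo=value.
Preorder trace (stopping at first violation):
  at node 39 with bounds (-inf, +inf): OK
  at node 34 with bounds (-inf, 39): OK
  at node 33 with bounds (-inf, 34): OK
  at node 19 with bounds (-inf, 33): OK
  at node 1 with bounds (-inf, 19): OK
  at node 31 with bounds (19, 33): OK
  at node 49 with bounds (39, +inf): OK
No violation found at any node.
Result: Valid BST


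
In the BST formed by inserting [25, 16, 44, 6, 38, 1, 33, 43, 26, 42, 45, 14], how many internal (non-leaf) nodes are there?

Tree built from: [25, 16, 44, 6, 38, 1, 33, 43, 26, 42, 45, 14]
Tree (level-order array): [25, 16, 44, 6, None, 38, 45, 1, 14, 33, 43, None, None, None, None, None, None, 26, None, 42]
Rule: An internal node has at least one child.
Per-node child counts:
  node 25: 2 child(ren)
  node 16: 1 child(ren)
  node 6: 2 child(ren)
  node 1: 0 child(ren)
  node 14: 0 child(ren)
  node 44: 2 child(ren)
  node 38: 2 child(ren)
  node 33: 1 child(ren)
  node 26: 0 child(ren)
  node 43: 1 child(ren)
  node 42: 0 child(ren)
  node 45: 0 child(ren)
Matching nodes: [25, 16, 6, 44, 38, 33, 43]
Count of internal (non-leaf) nodes: 7


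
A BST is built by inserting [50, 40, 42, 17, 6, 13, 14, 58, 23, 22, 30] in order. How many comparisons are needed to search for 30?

Search path for 30: 50 -> 40 -> 17 -> 23 -> 30
Found: True
Comparisons: 5


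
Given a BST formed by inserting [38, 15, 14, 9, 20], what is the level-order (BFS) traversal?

Tree insertion order: [38, 15, 14, 9, 20]
Tree (level-order array): [38, 15, None, 14, 20, 9]
BFS from the root, enqueuing left then right child of each popped node:
  queue [38] -> pop 38, enqueue [15], visited so far: [38]
  queue [15] -> pop 15, enqueue [14, 20], visited so far: [38, 15]
  queue [14, 20] -> pop 14, enqueue [9], visited so far: [38, 15, 14]
  queue [20, 9] -> pop 20, enqueue [none], visited so far: [38, 15, 14, 20]
  queue [9] -> pop 9, enqueue [none], visited so far: [38, 15, 14, 20, 9]
Result: [38, 15, 14, 20, 9]


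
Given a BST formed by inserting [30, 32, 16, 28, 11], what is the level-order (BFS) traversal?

Tree insertion order: [30, 32, 16, 28, 11]
Tree (level-order array): [30, 16, 32, 11, 28]
BFS from the root, enqueuing left then right child of each popped node:
  queue [30] -> pop 30, enqueue [16, 32], visited so far: [30]
  queue [16, 32] -> pop 16, enqueue [11, 28], visited so far: [30, 16]
  queue [32, 11, 28] -> pop 32, enqueue [none], visited so far: [30, 16, 32]
  queue [11, 28] -> pop 11, enqueue [none], visited so far: [30, 16, 32, 11]
  queue [28] -> pop 28, enqueue [none], visited so far: [30, 16, 32, 11, 28]
Result: [30, 16, 32, 11, 28]


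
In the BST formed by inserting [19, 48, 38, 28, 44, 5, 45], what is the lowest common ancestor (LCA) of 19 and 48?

Tree insertion order: [19, 48, 38, 28, 44, 5, 45]
Tree (level-order array): [19, 5, 48, None, None, 38, None, 28, 44, None, None, None, 45]
In a BST, the LCA of p=19, q=48 is the first node v on the
root-to-leaf path with p <= v <= q (go left if both < v, right if both > v).
Walk from root:
  at 19: 19 <= 19 <= 48, this is the LCA
LCA = 19


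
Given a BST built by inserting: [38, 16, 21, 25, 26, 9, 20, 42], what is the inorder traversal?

Tree insertion order: [38, 16, 21, 25, 26, 9, 20, 42]
Tree (level-order array): [38, 16, 42, 9, 21, None, None, None, None, 20, 25, None, None, None, 26]
Inorder traversal: [9, 16, 20, 21, 25, 26, 38, 42]
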